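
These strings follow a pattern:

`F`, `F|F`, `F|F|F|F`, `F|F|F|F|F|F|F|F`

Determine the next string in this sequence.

Each string is two copies of the previous one joined by '|'.
One more doubling of F|F|F|F|F|F|F|F gives the answer.

F|F|F|F|F|F|F|F|F|F|F|F|F|F|F|F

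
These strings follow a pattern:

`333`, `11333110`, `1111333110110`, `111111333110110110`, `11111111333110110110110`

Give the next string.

s(k+1) = 11·s(k)·110, so each term gains 11 as a prefix and 110 as a suffix.
Applying this once more to 11111111333110110110110:

1111111111333110110110110110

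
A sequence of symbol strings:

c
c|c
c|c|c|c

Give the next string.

c|c|c|c|c|c|c|c

Every step duplicates the string with '|' between the halves.
One more doubling of c|c|c|c gives the answer.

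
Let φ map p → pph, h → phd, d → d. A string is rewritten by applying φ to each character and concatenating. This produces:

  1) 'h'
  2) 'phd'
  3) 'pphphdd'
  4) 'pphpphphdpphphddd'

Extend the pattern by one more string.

Rewriting the 17 symbols of pphpphphdpphphddd one by one yields pph pph phd pph pph phd pph phd d pph pph phd pph phd d d d; concatenated:

pphpphphdpphpphphdpphphddpphpphphdpphphdddd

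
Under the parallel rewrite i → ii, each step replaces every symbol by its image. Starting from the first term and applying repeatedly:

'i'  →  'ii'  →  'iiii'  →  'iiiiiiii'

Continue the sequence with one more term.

Apply φ to iiiiiiii symbol by symbol: i→ii, i→ii, i→ii, i→ii, i→ii, i→ii, i→ii, i→ii; joined: ii ii ii ii ii ii ii ii.

iiiiiiiiiiiiiiii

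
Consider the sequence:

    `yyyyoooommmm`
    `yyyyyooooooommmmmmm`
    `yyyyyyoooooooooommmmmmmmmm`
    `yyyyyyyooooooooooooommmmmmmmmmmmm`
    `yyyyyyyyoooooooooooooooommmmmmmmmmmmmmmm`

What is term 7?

yyyyyyyyyyoooooooooooooooooooooommmmmmmmmmmmmmmmmmmmmm

Term n consists of n+3 y's, followed by 3n+1 o's, followed by 3n+1 m's (n = 1, 2, …).
Setting n = 7 gives 10, 22, 22 characters in each block.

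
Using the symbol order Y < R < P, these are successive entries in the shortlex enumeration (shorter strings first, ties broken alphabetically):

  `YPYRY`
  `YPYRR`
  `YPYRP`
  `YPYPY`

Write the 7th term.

Advancing 3 positions from YPYPY through YPYPY → YPYPR → YPYPP reaches term 7.

YPRYY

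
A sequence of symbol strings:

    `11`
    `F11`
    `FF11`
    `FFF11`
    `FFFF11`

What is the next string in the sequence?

FFFFF11

The strings grow by a fixed prefix F each time.
So the next term is F·FFFF11.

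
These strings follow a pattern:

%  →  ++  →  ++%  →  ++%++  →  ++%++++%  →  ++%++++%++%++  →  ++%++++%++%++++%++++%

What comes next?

This is a Fibonacci-style word recurrence s(k) = s(k−1)·s(k−2): e.g. ++·% = ++%.
So term 8 is ++%++++%++%++++%++++%·++%++++%++%++.

++%++++%++%++++%++++%++%++++%++%++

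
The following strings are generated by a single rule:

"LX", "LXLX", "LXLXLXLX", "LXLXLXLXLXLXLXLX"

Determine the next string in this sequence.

Each string is two copies of the previous one concatenated.
So the next term is two copies of LXLXLXLXLXLXLXLX.

LXLXLXLXLXLXLXLXLXLXLXLXLXLXLXLX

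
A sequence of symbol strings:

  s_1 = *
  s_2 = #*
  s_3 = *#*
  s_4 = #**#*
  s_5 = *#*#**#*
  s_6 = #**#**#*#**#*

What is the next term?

From term 3 onward, concatenate the second-to-last term with the last: *·#* = *#*, #*·*#* = #**#*, …
So term 7 is *#*#**#*·#**#**#*#**#*.

*#*#**#*#**#**#*#**#*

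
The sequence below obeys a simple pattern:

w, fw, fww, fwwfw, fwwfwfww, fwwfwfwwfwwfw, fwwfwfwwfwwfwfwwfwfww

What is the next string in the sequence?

fwwfwfwwfwwfwfwwfwfwwfwwfwfwwfwwfw

Each term (from the third on) is the previous term followed by the one before it: term 3 = fw·w = fww.
So term 8 is fwwfwfwwfwwfwfwwfwfww·fwwfwfwwfwwfw.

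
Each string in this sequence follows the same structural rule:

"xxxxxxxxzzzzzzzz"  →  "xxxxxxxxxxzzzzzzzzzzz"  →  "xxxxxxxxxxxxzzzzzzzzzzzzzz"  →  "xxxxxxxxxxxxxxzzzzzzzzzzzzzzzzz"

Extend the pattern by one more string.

The n-th term is 2n+2 x's then 3n-1 z's, where the shown terms are n = 3, 4, 5, 6.
At n = 7 the blocks have lengths 16, 20.

xxxxxxxxxxxxxxxxzzzzzzzzzzzzzzzzzzzz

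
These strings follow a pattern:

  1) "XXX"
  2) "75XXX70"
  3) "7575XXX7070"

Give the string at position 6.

7575757575XXX7070707070

Every step adds 75 to the front and 70 to the end of the previous string.
From 7575XXX7070, 3 further steps: 7575XXX7070 → 757575XXX707070 → 75757575XXX70707070 → (answer).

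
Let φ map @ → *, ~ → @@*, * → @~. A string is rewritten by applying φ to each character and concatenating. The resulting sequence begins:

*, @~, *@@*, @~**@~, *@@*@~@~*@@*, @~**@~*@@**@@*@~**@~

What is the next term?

*@@*@~@~*@@*@~**@~@~**@~*@@*@~@~*@@*

Replace each of the 20 characters of @~**@~*@@**@@*@~**@~ in place — * @@* @~ @~ * @@* @~ * * @~ @~ * * @~ * @@* @~ @~ * @@* — and concatenate.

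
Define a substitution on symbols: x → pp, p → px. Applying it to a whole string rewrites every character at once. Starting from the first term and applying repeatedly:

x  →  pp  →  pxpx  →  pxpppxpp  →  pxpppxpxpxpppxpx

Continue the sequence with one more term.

φ(pxpppxpxpxpppxpx) expands symbol-by-symbol to px pp px px px pp px pp px pp px px px pp px pp; joining the 16 pieces gives the next term.

pxpppxpxpxpppxpppxpppxpxpxpppxpp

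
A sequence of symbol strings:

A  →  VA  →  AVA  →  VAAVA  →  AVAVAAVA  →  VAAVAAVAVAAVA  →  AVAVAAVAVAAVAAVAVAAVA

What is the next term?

VAAVAAVAVAAVAAVAVAAVAVAAVAAVAVAAVA

Each term (from the third on) is the two preceding terms concatenated in order: term 3 = A·VA = AVA.
The next term joins VAAVAAVAVAAVA and AVAVAAVAVAAVAAVAVAAVA.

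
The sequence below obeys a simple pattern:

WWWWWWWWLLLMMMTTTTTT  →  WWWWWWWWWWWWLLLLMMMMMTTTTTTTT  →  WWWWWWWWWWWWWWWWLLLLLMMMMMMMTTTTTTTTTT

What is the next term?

The n-th term is 4n W's then n+1 L's then 2n-1 M's then 2n+2 T's, where the shown terms are n = 2, 3, 4.
For the next term, n = 5, so the run lengths are 20, 6, 9, 12.

WWWWWWWWWWWWWWWWWWWWLLLLLLMMMMMMMMMTTTTTTTTTTTT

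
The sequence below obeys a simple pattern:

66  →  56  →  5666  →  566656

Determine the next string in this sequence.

Each term (from the third on) is the previous term followed by the one before it: term 3 = 56·66 = 5666.
So term 5 is 566656·5666.

5666565666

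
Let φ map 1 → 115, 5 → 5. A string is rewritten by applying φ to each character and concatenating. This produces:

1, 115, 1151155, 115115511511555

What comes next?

Replace each of the 15 characters of 115115511511555 in place — 115 115 5 115 115 5 5 115 115 5 115 115 5 5 5 — and concatenate.

1151155115115551151155115115555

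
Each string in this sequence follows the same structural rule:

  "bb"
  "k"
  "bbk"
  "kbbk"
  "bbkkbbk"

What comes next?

kbbkbbkkbbk

This is a Fibonacci-style word recurrence s(k) = s(k−2)·s(k−1): e.g. bb·k = bbk.
The next term joins kbbk and bbkkbbk.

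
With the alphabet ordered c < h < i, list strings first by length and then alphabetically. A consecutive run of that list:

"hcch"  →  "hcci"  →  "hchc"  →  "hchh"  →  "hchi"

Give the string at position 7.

hcih

Continuing the enumeration 2 steps past hchi: hchi → hcic → (answer).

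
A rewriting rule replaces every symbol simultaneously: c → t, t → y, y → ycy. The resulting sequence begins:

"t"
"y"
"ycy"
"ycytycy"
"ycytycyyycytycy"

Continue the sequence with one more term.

Replace each of the 15 characters of ycytycyyycytycy in place — ycy t ycy y ycy t ycy ycy ycy t ycy y ycy t ycy — and concatenate.

ycytycyyycytycyycyycytycyyycytycy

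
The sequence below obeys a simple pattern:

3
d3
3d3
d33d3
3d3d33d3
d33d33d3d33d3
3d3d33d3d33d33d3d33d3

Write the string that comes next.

This is a Fibonacci-style word recurrence s(k) = s(k−2)·s(k−1): e.g. 3·d3 = 3d3.
The next term joins d33d33d3d33d3 and 3d3d33d3d33d33d3d33d3.

d33d33d3d33d33d3d33d3d33d33d3d33d3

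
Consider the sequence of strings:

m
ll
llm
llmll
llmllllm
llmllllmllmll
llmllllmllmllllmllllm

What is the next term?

llmllllmllmllllmllllmllmllllmllmll

From term 3 onward, concatenate the last term with the second-to-last: ll·m = llm, llm·ll = llmll, …
Continuing: llmllllmllmllllmllllm · llmllllmllmll gives term 8.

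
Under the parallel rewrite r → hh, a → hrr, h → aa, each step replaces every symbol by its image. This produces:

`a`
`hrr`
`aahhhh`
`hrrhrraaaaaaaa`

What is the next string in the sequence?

Rewriting the 14 symbols of hrrhrraaaaaaaa one by one yields aa hh hh aa hh hh hrr hrr hrr hrr hrr hrr hrr hrr; concatenated:

aahhhhaahhhhhrrhrrhrrhrrhrrhrrhrrhrr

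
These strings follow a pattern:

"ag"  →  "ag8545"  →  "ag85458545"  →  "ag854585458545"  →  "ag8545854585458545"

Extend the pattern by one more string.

Each term is the previous one with 8545 appended.
One more step from ag8545854585458545 gives the answer.

ag85458545854585458545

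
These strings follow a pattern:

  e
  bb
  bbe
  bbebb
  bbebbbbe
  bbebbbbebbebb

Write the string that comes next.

bbebbbbebbebbbbebbbbe

From term 3 onward, concatenate the last term with the second-to-last: bb·e = bbe, bbe·bb = bbebb, …
Continuing: bbebbbbebbebb · bbebbbbe gives term 7.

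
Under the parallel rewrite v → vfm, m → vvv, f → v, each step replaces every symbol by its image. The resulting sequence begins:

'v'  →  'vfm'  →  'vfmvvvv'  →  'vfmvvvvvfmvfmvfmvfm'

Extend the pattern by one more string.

vfmvvvvvfmvfmvfmvfmvfmvvvvvfmvvvvvfmvvvvvfmvvvv

Replace each of the 19 characters of vfmvvvvvfmvfmvfmvfm in place — vfm v vvv vfm vfm vfm vfm vfm v vvv vfm v vvv vfm v vvv vfm v vvv — and concatenate.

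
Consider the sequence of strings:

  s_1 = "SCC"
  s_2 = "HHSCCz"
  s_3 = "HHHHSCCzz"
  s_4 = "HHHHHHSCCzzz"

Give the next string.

Every step adds HH to the front and z to the end of the previous string.
One more step from HHHHHHSCCzzz gives the answer.

HHHHHHHHSCCzzzz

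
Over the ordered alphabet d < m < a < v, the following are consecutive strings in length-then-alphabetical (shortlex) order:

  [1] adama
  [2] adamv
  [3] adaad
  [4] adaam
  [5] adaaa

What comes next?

Find the rightmost character of adaaa below v, bump it to the next letter, and reset everything to its right to d.

adaav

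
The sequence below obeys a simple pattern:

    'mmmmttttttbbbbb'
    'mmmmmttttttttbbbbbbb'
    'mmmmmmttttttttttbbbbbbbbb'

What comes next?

mmmmmmmttttttttttttbbbbbbbbbbb

Term n consists of n+1 m's, followed by 2n t's, followed by 2n-1 b's, where the shown terms are n = 3, 4, 5.
For the next term, n = 6, so the run lengths are 7, 12, 11.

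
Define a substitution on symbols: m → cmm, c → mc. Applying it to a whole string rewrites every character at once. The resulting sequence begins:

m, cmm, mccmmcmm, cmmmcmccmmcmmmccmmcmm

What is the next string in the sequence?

mccmmcmmcmmmccmmmcmccmmcmmmccmmcmmcmmmcmccmmcmmmccmmcmm

φ(cmmmcmccmmcmmmccmmcmm) expands symbol-by-symbol to mc cmm cmm cmm mc cmm mc mc cmm cmm mc cmm cmm cmm mc mc cmm cmm mc cmm cmm; joining the 21 pieces gives the next term.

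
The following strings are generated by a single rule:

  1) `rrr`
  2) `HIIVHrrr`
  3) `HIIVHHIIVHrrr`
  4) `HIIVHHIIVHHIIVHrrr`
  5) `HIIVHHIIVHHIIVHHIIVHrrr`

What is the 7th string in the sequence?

HIIVHHIIVHHIIVHHIIVHHIIVHHIIVHrrr

The strings grow by a fixed prefix HIIVH each time.
From HIIVHHIIVHHIIVHHIIVHrrr, 2 further steps: HIIVHHIIVHHIIVHHIIVHrrr → HIIVHHIIVHHIIVHHIIVHHIIVHrrr → (answer).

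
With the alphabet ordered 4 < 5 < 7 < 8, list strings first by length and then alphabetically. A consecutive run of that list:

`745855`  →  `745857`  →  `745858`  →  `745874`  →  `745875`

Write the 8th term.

745884

Advancing 3 positions from 745875 through 745875 → 745877 → 745878 reaches term 8.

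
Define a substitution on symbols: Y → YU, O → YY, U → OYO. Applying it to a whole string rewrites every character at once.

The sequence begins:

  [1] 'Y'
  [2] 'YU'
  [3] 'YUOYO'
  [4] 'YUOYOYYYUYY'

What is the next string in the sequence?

YUOYOYYYUYYYUYUYUOYOYUYU

Expanding YUOYOYYYUYY: Y→YU, U→OYO, O→YY, Y→YU, O→YY, Y→YU, Y→YU, Y→YU, U→OYO, Y→YU, Y→YU. Concatenated: YU OYO YY YU YY YU YU YU OYO YU YU.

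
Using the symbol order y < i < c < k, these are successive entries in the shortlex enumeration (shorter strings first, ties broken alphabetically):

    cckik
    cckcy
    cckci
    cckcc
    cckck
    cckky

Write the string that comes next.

cckki

Treat cckky as a base-4 numeral over the given alphabet and add one, carrying through any trailing k's.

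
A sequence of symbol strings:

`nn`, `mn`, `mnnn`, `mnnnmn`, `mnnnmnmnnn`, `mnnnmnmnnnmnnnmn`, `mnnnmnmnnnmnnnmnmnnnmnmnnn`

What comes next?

Each term (from the third on) is the previous term followed by the one before it: term 3 = mn·nn = mnnn.
The next term joins mnnnmnmnnnmnnnmnmnnnmnmnnn and mnnnmnmnnnmnnnmn.

mnnnmnmnnnmnnnmnmnnnmnmnnnmnnnmnmnnnmnnnmn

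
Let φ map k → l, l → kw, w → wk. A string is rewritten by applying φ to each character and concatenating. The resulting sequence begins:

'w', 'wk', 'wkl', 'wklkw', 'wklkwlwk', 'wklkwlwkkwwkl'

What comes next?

Replace each of the 13 characters of wklkwlwkkwwkl in place — wk l kw l wk kw wk l l wk wk l kw — and concatenate.

wklkwlwkkwwkllwkwklkw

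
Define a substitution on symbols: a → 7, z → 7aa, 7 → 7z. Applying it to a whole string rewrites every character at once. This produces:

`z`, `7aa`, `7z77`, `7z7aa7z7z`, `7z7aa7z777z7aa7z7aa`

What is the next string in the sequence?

φ(7z7aa7z777z7aa7z7aa) expands symbol-by-symbol to 7z 7aa 7z 7 7 7z 7aa 7z 7z 7z 7aa 7z 7 7 7z 7aa 7z 7 7; joining the 19 pieces gives the next term.

7z7aa7z777z7aa7z7z7z7aa7z777z7aa7z77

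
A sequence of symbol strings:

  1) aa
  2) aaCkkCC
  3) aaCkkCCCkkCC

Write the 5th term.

aaCkkCCCkkCCCkkCCCkkCC

Every step adds CkkCC to the end: s(k+1) = s(k)·CkkCC.
From aaCkkCCCkkCC, 2 further steps: aaCkkCCCkkCC → aaCkkCCCkkCCCkkCC → (answer).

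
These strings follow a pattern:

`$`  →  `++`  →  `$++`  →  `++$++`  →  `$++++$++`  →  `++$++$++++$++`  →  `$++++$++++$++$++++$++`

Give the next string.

This is a Fibonacci-style word recurrence s(k) = s(k−2)·s(k−1): e.g. $·++ = $++.
The next term joins ++$++$++++$++ and $++++$++++$++$++++$++.

++$++$++++$++$++++$++++$++$++++$++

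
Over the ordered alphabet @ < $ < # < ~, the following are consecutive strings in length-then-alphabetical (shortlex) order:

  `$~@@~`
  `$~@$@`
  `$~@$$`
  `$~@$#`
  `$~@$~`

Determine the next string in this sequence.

Treat $~@$~ as a base-4 numeral over the given alphabet and add one, carrying through any trailing ~'s.

$~@#@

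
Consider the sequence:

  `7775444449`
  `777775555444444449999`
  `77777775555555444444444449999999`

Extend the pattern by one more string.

7777777775555555555444444444444449999999999

Reading off run lengths: 7 runs 3, 5, 7; 5 runs 1, 4, 7; 4 runs 5, 8, 11; 9 runs 1, 4, 7 — each is linear in n (n = 1, 2, …).
At n = 4 the blocks have lengths 9, 10, 14, 10.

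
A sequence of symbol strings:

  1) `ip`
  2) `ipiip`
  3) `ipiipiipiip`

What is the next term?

ipiipiipiipiipiipiipiip

Each string is two copies of the previous one joined by 'i'.
So the next term is two copies of ipiipiipiip with 'i' between the halves.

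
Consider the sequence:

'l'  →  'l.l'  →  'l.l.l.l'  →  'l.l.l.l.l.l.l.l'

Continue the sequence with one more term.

Every step duplicates the string with '.' between the halves.
Doubling l.l.l.l.l.l.l.l with '.' between the halves:

l.l.l.l.l.l.l.l.l.l.l.l.l.l.l.l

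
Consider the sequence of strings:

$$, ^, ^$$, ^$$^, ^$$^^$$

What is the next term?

From term 3 onward, concatenate the last term with the second-to-last: ^·$$ = ^$$, ^$$·^ = ^$$^, …
Continuing: ^$$^^$$ · ^$$^ gives term 6.

^$$^^$$^$$^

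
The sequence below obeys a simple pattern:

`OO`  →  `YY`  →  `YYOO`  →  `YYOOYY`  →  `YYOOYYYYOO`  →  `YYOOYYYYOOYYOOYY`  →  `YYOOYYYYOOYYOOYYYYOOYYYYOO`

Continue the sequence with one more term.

From term 3 onward, concatenate the last term with the second-to-last: YY·OO = YYOO, YYOO·YY = YYOOYY, …
The next term joins YYOOYYYYOOYYOOYYYYOOYYYYOO and YYOOYYYYOOYYOOYY.

YYOOYYYYOOYYOOYYYYOOYYYYOOYYOOYYYYOOYYOOYY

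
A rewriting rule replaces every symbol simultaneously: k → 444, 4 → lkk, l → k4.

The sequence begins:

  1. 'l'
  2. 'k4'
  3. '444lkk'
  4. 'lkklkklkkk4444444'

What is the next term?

Rewriting the 17 symbols of lkklkklkkk4444444 one by one yields k4 444 444 k4 444 444 k4 444 444 444 lkk lkk lkk lkk lkk lkk lkk; concatenated:

k4444444k4444444k4444444444lkklkklkklkklkklkklkk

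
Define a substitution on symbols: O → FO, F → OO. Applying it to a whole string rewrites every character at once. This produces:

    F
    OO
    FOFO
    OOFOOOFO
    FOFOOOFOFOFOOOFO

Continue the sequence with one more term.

Rewriting the 16 symbols of FOFOOOFOFOFOOOFO one by one yields OO FO OO FO FO FO OO FO OO FO OO FO FO FO OO FO; concatenated:

OOFOOOFOFOFOOOFOOOFOOOFOFOFOOOFO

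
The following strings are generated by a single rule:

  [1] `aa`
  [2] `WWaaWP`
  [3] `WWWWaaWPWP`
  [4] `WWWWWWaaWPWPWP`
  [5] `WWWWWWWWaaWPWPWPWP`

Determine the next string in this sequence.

WWWWWWWWWWaaWPWPWPWPWP

Each term wraps the previous one in WW on the left and WP on the right.
One more step from WWWWWWWWaaWPWPWPWP gives the answer.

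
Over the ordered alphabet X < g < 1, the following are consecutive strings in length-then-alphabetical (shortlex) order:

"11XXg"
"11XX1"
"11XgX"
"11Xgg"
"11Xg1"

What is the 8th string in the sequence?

Stepping forward 3 times from 11Xg1: 11Xg1 → 11X1X → 11X1g, then the target.

11X11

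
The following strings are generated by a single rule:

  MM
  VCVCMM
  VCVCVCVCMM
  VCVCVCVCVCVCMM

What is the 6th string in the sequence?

VCVCVCVCVCVCVCVCVCVCMM

Every step adds VCVC at the front: s(k+1) = VCVC·s(k).
From VCVCVCVCVCVCMM, 2 further steps: VCVCVCVCVCVCMM → VCVCVCVCVCVCVCVCMM → (answer).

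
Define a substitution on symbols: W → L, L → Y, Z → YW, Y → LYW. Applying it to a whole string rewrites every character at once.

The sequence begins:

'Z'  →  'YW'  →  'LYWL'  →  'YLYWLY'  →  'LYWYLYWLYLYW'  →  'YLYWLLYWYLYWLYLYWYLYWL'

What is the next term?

LYWYLYWLYYLYWLLYWYLYWLYLYWYLYWLLYWYLYWLY

Applying the rule to each of the 22 symbols of YLYWLLYWYLYWLYLYWYLYWL gives the pieces LYW Y LYW L Y Y LYW L LYW Y LYW L Y LYW Y LYW L LYW Y LYW L Y, which concatenate to the answer.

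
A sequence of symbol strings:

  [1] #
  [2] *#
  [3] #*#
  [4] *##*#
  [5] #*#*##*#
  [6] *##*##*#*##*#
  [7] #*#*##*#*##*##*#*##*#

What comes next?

*##*##*#*##*##*#*##*#*##*##*#*##*#

Each term (from the third on) is the two preceding terms concatenated in order: term 3 = #·*# = #*#.
So term 8 is *##*##*#*##*#·#*#*##*#*##*##*#*##*#.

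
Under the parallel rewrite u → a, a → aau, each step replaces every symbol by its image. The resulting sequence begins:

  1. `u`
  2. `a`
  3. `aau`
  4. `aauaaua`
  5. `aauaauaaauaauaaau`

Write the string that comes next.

aauaauaaauaauaaauaauaauaaauaauaaauaauaaua

Applying the rule to each of the 17 symbols of aauaauaaauaauaaau gives the pieces aau aau a aau aau a aau aau aau a aau aau a aau aau aau a, which concatenate to the answer.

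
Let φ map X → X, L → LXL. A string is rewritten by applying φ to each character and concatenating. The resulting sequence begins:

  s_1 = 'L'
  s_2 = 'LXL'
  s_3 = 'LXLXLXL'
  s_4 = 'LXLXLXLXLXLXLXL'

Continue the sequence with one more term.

LXLXLXLXLXLXLXLXLXLXLXLXLXLXLXL

φ(LXLXLXLXLXLXLXL) expands symbol-by-symbol to LXL X LXL X LXL X LXL X LXL X LXL X LXL X LXL; joining the 15 pieces gives the next term.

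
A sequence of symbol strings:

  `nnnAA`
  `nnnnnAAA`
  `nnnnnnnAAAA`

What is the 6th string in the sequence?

nnnnnnnnnnnnnAAAAAAA

Each string has the form n^{2n-1} A^{n}, where the shown terms are n = 2, 3, 4.
For term 6, n = 7, so the run lengths are 13, 7.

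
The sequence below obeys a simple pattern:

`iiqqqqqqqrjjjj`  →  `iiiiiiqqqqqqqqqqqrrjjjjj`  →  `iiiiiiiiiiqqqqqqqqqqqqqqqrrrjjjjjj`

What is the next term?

Each string has the form i^{4n-2} q^{4n+3} r^{n} j^{n+3} (n = 1, 2, …).
For the next term, n = 4, so the run lengths are 14, 19, 4, 7.

iiiiiiiiiiiiiiqqqqqqqqqqqqqqqqqqqrrrrjjjjjjj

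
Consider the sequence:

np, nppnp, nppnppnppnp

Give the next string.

Every step duplicates the string with 'p' between the halves.
Doubling nppnppnppnp with 'p' between the halves:

nppnppnppnppnppnppnppnp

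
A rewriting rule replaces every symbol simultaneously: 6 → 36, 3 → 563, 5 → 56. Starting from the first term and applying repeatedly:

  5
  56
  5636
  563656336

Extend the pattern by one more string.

Apply φ to 563656336 symbol by symbol: 5→56, 6→36, 3→563, 6→36, 5→56, 6→36, 3→563, 3→563, 6→36; joined: 56 36 563 36 56 36 563 563 36.

563656336563656356336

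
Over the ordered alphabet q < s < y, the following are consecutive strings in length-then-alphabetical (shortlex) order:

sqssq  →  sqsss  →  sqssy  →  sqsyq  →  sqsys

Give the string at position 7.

Continuing the enumeration 2 steps past sqsys: sqsys → sqsyy → (answer).

sqyqq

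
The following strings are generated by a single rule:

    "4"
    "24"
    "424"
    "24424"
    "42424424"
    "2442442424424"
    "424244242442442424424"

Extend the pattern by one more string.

This is a Fibonacci-style word recurrence s(k) = s(k−2)·s(k−1): e.g. 4·24 = 424.
So term 8 is 2442442424424·424244242442442424424.

2442442424424424244242442442424424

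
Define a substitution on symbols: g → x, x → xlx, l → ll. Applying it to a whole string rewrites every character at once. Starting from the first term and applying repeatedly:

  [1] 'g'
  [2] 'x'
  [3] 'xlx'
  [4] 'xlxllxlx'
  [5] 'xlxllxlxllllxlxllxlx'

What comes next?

Rewriting the 20 symbols of xlxllxlxllllxlxllxlx one by one yields xlx ll xlx ll ll xlx ll xlx ll ll ll ll xlx ll xlx ll ll xlx ll xlx; concatenated:

xlxllxlxllllxlxllxlxllllllllxlxllxlxllllxlxllxlx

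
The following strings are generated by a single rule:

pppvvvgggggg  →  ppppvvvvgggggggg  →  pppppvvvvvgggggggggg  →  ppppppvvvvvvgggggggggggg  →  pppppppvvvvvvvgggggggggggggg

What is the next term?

Reading off run lengths: p runs 3, 4, 5, 6, 7; v runs 3, 4, 5, 6, 7; g runs 6, 8, 10, 12, 14 — each is linear in n, where the shown terms are n = 3, 4, 5, 6, 7.
At n = 8 the blocks have lengths 8, 8, 16.

ppppppppvvvvvvvvgggggggggggggggg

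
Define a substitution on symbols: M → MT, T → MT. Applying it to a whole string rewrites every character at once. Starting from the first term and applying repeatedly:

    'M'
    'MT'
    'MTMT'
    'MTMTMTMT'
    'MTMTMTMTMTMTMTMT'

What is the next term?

MTMTMTMTMTMTMTMTMTMTMTMTMTMTMTMT

Replace each of the 16 characters of MTMTMTMTMTMTMTMT in place — MT MT MT MT MT MT MT MT MT MT MT MT MT MT MT MT — and concatenate.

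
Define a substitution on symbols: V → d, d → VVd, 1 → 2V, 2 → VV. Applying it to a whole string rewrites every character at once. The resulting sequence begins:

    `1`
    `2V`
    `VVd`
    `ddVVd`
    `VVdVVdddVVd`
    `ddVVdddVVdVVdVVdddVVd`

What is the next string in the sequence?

φ(ddVVdddVVdVVdVVdddVVd) expands symbol-by-symbol to VVd VVd d d VVd VVd VVd d d VVd d d VVd d d VVd VVd VVd d d VVd; joining the 21 pieces gives the next term.

VVdVVdddVVdVVdVVdddVVdddVVdddVVdVVdVVdddVVd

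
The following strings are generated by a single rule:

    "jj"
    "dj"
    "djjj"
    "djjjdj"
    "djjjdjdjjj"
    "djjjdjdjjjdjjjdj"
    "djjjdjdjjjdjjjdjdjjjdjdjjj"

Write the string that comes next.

Each term (from the third on) is the previous term followed by the one before it: term 3 = dj·jj = djjj.
So term 8 is djjjdjdjjjdjjjdjdjjjdjdjjj·djjjdjdjjjdjjjdj.

djjjdjdjjjdjjjdjdjjjdjdjjjdjjjdjdjjjdjjjdj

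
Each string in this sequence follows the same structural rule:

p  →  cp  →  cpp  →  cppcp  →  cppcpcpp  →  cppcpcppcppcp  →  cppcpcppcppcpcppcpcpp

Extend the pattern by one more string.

cppcpcppcppcpcppcpcppcppcpcppcppcp

Each term (from the third on) is the previous term followed by the one before it: term 3 = cp·p = cpp.
The next term joins cppcpcppcppcpcppcpcpp and cppcpcppcppcp.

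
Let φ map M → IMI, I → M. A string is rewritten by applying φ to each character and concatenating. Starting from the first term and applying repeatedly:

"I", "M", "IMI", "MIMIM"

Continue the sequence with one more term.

IMIMIMIMIMI

Expanding MIMIM: M→IMI, I→M, M→IMI, I→M, M→IMI. Concatenated: IMI M IMI M IMI.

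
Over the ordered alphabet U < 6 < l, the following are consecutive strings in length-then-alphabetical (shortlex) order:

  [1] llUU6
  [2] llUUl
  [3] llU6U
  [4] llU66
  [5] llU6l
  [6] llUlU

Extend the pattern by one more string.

The successor of llUlU increments the rightmost position that isn't already l and resets every position after it to U.

llUl6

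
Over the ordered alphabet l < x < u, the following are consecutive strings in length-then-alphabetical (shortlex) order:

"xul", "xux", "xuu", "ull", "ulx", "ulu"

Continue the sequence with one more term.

uxl

The successor of ulu increments the rightmost position that isn't already u and resets every position after it to l.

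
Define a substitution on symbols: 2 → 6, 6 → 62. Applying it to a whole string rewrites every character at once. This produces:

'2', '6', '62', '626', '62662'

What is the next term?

Rewriting each symbol of 62662: 6→62, 2→6, 6→62, 6→62, 2→6, which concatenates to 62 6 62 62 6.

62662626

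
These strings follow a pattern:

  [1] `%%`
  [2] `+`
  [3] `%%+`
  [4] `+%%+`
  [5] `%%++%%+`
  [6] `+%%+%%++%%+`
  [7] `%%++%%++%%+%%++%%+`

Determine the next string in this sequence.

+%%+%%++%%+%%++%%++%%+%%++%%+

Each term (from the third on) is the two preceding terms concatenated in order: term 3 = %%·+ = %%+.
The next term joins +%%+%%++%%+ and %%++%%++%%+%%++%%+.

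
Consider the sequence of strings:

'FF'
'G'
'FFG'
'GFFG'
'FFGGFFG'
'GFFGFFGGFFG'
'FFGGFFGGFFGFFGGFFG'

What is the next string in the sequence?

GFFGFFGGFFGFFGGFFGGFFGFFGGFFG

Each term (from the third on) is the two preceding terms concatenated in order: term 3 = FF·G = FFG.
So term 8 is GFFGFFGGFFG·FFGGFFGGFFGFFGGFFG.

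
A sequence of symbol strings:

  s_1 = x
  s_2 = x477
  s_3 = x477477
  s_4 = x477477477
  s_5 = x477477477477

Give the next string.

Each term is the previous one with 477 appended.
Applying this once more to x477477477477:

x477477477477477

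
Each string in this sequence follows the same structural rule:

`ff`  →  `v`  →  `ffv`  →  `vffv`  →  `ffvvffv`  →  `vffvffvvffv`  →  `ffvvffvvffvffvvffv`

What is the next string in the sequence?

vffvffvvffvffvvffvvffvffvvffv

This is a Fibonacci-style word recurrence s(k) = s(k−2)·s(k−1): e.g. ff·v = ffv.
The next term joins vffvffvvffv and ffvvffvvffvffvvffv.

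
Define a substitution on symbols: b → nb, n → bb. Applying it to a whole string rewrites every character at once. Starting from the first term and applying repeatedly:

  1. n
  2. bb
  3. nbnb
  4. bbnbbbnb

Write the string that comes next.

Apply φ to bbnbbbnb symbol by symbol: b→nb, b→nb, n→bb, b→nb, b→nb, b→nb, n→bb, b→nb; joined: nb nb bb nb nb nb bb nb.

nbnbbbnbnbnbbbnb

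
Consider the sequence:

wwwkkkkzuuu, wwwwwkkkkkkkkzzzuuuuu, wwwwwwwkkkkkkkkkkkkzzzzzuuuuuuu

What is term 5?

Term n consists of 2n+1 w's, followed by 4n k's, followed by 2n-1 z's, followed by 2n+1 u's (n = 1, 2, …).
At n = 5 the blocks have lengths 11, 20, 9, 11.

wwwwwwwwwwwkkkkkkkkkkkkkkkkkkkkzzzzzzzzzuuuuuuuuuuu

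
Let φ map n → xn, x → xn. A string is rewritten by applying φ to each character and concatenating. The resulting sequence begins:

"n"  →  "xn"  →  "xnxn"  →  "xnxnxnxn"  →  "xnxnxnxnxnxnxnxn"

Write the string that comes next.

xnxnxnxnxnxnxnxnxnxnxnxnxnxnxnxn

Applying the rule to each of the 16 symbols of xnxnxnxnxnxnxnxn gives the pieces xn xn xn xn xn xn xn xn xn xn xn xn xn xn xn xn, which concatenate to the answer.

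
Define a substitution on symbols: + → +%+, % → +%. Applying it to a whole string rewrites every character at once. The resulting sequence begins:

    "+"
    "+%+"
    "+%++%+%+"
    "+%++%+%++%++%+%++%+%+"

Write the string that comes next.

+%++%+%++%++%+%++%+%++%++%+%++%++%+%++%+%++%++%+%++%+%+

Applying the rule to each of the 21 symbols of +%++%+%++%++%+%++%+%+ gives the pieces +%+ +% +%+ +%+ +% +%+ +% +%+ +%+ +% +%+ +%+ +% +%+ +% +%+ +%+ +% +%+ +% +%+, which concatenate to the answer.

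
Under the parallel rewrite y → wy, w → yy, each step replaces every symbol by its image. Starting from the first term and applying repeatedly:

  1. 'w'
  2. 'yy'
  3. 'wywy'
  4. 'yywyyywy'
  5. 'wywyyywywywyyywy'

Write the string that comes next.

yywyyywywywyyywyyywyyywywywyyywy

Replace each of the 16 characters of wywyyywywywyyywy in place — yy wy yy wy wy wy yy wy yy wy yy wy wy wy yy wy — and concatenate.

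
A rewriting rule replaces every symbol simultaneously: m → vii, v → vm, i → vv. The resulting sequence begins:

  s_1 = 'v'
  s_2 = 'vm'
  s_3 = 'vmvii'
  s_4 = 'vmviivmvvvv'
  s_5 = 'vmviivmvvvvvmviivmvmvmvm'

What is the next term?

vmviivmvvvvvmviivmvmvmvmvmviivmvvvvvmviivmviivmviivmvii

Applying the rule to each of the 24 symbols of vmviivmvvvvvmviivmvmvmvm gives the pieces vm vii vm vv vv vm vii vm vm vm vm vm vii vm vv vv vm vii vm vii vm vii vm vii, which concatenate to the answer.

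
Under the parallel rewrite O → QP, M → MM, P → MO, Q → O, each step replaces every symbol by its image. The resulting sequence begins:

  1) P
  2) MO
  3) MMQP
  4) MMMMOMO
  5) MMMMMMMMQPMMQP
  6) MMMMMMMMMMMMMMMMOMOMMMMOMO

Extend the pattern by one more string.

Rewriting the 26 symbols of MMMMMMMMMMMMMMMMOMOMMMMOMO one by one yields MM MM MM MM MM MM MM MM MM MM MM MM MM MM MM MM QP MM QP MM MM MM MM QP MM QP; concatenated:

MMMMMMMMMMMMMMMMMMMMMMMMMMMMMMMMQPMMQPMMMMMMMMQPMMQP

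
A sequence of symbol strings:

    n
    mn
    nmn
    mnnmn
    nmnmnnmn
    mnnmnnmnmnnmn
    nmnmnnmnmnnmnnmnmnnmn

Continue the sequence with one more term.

mnnmnnmnmnnmnnmnmnnmnmnnmnnmnmnnmn

This is a Fibonacci-style word recurrence s(k) = s(k−2)·s(k−1): e.g. n·mn = nmn.
So term 8 is mnnmnnmnmnnmn·nmnmnnmnmnnmnnmnmnnmn.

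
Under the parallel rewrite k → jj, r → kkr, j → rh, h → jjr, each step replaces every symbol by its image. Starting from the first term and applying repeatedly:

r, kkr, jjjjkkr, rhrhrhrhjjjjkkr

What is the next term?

kkrjjrkkrjjrkkrjjrkkrjjrrhrhrhrhjjjjkkr

φ(rhrhrhrhjjjjkkr) expands symbol-by-symbol to kkr jjr kkr jjr kkr jjr kkr jjr rh rh rh rh jj jj kkr; joining the 15 pieces gives the next term.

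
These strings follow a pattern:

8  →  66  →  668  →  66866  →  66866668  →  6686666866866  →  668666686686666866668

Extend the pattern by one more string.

This is a Fibonacci-style word recurrence s(k) = s(k−1)·s(k−2): e.g. 66·8 = 668.
The next term joins 668666686686666866668 and 6686666866866.

6686666866866668666686686666866866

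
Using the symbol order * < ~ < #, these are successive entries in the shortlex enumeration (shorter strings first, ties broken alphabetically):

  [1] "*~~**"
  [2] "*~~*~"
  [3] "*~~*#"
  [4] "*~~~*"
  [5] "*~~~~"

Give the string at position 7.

*~~#*

Advancing 2 positions from *~~~~ through *~~~~ → *~~~# reaches term 7.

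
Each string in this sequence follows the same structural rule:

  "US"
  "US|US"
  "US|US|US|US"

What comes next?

Each string is two copies of the previous one joined by '|'.
One more doubling of US|US|US|US gives the answer.

US|US|US|US|US|US|US|US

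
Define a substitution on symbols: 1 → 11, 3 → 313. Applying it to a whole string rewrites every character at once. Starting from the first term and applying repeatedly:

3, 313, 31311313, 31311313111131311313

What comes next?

313113131111313113131111111131311313111131311313

φ(31311313111131311313) expands symbol-by-symbol to 313 11 313 11 11 313 11 313 11 11 11 11 313 11 313 11 11 313 11 313; joining the 20 pieces gives the next term.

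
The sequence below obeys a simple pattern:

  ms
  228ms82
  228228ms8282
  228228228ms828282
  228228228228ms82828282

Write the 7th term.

s(k+1) = 228·s(k)·82, so each term gains 228 as a prefix and 82 as a suffix.
From 228228228228ms82828282, 2 further steps: 228228228228ms82828282 → 228228228228228ms8282828282 → (answer).

228228228228228228ms828282828282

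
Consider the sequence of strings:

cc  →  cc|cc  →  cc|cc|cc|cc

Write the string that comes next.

cc|cc|cc|cc|cc|cc|cc|cc

s(k+1) = s(k)·|·s(k) — each term doubles the last with '|' between the halves.
One more doubling of cc|cc|cc|cc gives the answer.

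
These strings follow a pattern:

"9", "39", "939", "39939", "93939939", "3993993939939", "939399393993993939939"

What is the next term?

3993993939939939399393993993939939

This is a Fibonacci-style word recurrence s(k) = s(k−2)·s(k−1): e.g. 9·39 = 939.
The next term joins 3993993939939 and 939399393993993939939.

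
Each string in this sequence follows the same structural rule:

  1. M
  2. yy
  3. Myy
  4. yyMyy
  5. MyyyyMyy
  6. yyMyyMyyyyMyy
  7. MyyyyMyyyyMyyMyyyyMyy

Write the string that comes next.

yyMyyMyyyyMyyMyyyyMyyyyMyyMyyyyMyy

From term 3 onward, concatenate the second-to-last term with the last: M·yy = Myy, yy·Myy = yyMyy, …
Continuing: yyMyyMyyyyMyy · MyyyyMyyyyMyyMyyyyMyy gives term 8.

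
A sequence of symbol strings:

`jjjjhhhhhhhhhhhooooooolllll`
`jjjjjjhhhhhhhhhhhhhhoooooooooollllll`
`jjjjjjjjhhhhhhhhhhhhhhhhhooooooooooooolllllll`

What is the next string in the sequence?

jjjjjjjjjjhhhhhhhhhhhhhhhhhhhhoooooooooooooooollllllll

Term n consists of 2n-2 j's, followed by 3n+2 h's, followed by 3n-2 o's, followed by n+2 l's, where the shown terms are n = 3, 4, 5.
At n = 6 the blocks have lengths 10, 20, 16, 8.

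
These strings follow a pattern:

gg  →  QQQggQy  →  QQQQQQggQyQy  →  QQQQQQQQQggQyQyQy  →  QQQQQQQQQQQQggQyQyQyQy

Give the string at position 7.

QQQQQQQQQQQQQQQQQQggQyQyQyQyQyQy

s(k+1) = QQQ·s(k)·Qy, so each term gains QQQ as a prefix and Qy as a suffix.
From QQQQQQQQQQQQggQyQyQyQy, 2 further steps: QQQQQQQQQQQQggQyQyQyQy → QQQQQQQQQQQQQQQggQyQyQyQyQy → (answer).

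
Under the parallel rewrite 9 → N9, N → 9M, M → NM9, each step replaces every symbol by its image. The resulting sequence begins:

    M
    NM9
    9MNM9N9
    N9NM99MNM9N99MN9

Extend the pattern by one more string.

Rewriting the 16 symbols of N9NM99MNM9N99MN9 one by one yields 9M N9 9M NM9 N9 N9 NM9 9M NM9 N9 9M N9 N9 NM9 9M N9; concatenated:

9MN99MNM9N9N9NM99MNM9N99MN9N9NM99MN9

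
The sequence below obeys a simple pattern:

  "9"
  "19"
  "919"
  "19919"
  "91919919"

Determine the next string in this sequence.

1991991919919

This is a Fibonacci-style word recurrence s(k) = s(k−2)·s(k−1): e.g. 9·19 = 919.
Continuing: 19919 · 91919919 gives term 6.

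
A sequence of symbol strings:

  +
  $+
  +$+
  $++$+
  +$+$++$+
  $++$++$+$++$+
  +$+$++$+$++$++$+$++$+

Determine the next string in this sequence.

This is a Fibonacci-style word recurrence s(k) = s(k−2)·s(k−1): e.g. +·$+ = +$+.
The next term joins $++$++$+$++$+ and +$+$++$+$++$++$+$++$+.

$++$++$+$++$++$+$++$+$++$++$+$++$+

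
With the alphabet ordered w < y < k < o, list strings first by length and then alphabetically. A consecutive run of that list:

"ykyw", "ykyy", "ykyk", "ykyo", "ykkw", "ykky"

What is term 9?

Stepping forward 3 times from ykky: ykky → ykkk → ykko, then the target.

ykow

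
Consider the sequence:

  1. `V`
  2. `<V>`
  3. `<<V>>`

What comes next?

s(k+1) = <·s(k)·>, so each term gains < as a prefix and > as a suffix.
Applying this once more to <<V>>:

<<<V>>>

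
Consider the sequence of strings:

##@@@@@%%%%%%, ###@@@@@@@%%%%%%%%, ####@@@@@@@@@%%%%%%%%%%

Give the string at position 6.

#######@@@@@@@@@@@@@@@%%%%%%%%%%%%%%%%

Term n consists of n #'s, followed by 2n+1 @'s, followed by 2n+2 %'s, where the shown terms are n = 2, 3, 4.
Setting n = 7 gives 7, 15, 16 characters in each block.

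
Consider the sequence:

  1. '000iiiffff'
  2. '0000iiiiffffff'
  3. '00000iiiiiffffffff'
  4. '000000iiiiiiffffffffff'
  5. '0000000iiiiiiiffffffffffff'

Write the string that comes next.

00000000iiiiiiiiffffffffffffff

Reading off run lengths: 0 runs 3, 4, 5, 6, 7; i runs 3, 4, 5, 6, 7; f runs 4, 6, 8, 10, 12 — each is linear in n, where the shown terms are n = 2, 3, 4, 5, 6.
Setting n = 7 gives 8, 8, 14 characters in each block.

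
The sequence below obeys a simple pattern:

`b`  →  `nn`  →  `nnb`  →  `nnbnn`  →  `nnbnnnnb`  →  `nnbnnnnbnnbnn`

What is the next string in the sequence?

This is a Fibonacci-style word recurrence s(k) = s(k−1)·s(k−2): e.g. nn·b = nnb.
So term 7 is nnbnnnnbnnbnn·nnbnnnnb.

nnbnnnnbnnbnnnnbnnnnb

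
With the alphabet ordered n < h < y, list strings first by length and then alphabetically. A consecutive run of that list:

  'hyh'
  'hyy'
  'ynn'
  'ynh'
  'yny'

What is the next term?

yhn

Treat yny as a base-3 numeral over the given alphabet and add one, carrying through any trailing y's.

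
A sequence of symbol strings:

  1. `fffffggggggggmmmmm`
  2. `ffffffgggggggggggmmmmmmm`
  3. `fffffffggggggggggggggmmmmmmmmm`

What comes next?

ffffffffgggggggggggggggggmmmmmmmmmmm

Term n consists of n+2 f's, followed by 3n-1 g's, followed by 2n-1 m's, where the shown terms are n = 3, 4, 5.
Setting n = 6 gives 8, 17, 11 characters in each block.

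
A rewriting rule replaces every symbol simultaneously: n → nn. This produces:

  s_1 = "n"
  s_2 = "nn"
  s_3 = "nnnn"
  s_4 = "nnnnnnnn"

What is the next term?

nnnnnnnnnnnnnnnn

Apply φ to nnnnnnnn symbol by symbol: n→nn, n→nn, n→nn, n→nn, n→nn, n→nn, n→nn, n→nn; joined: nn nn nn nn nn nn nn nn.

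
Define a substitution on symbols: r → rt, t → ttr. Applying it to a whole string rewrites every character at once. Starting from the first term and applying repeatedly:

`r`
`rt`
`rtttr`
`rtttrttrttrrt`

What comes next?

Replace each of the 13 characters of rtttrttrttrrt in place — rt ttr ttr ttr rt ttr ttr rt ttr ttr rt rt ttr — and concatenate.

rtttrttrttrrtttrttrrtttrttrrtrtttr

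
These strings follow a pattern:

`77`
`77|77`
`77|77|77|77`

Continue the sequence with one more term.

Every step duplicates the string with '|' between the halves.
Doubling 77|77|77|77 with '|' between the halves:

77|77|77|77|77|77|77|77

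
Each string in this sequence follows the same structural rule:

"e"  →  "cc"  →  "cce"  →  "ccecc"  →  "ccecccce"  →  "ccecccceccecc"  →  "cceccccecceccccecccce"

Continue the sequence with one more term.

cceccccecceccccecccceccecccceccecc

From term 3 onward, concatenate the last term with the second-to-last: cc·e = cce, cce·cc = ccecc, …
The next term joins cceccccecceccccecccce and ccecccceccecc.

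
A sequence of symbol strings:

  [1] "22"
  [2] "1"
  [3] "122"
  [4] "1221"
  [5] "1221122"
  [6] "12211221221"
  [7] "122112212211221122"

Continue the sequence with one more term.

12211221221122112212211221221

From term 3 onward, concatenate the last term with the second-to-last: 1·22 = 122, 122·1 = 1221, …
So term 8 is 122112212211221122·12211221221.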